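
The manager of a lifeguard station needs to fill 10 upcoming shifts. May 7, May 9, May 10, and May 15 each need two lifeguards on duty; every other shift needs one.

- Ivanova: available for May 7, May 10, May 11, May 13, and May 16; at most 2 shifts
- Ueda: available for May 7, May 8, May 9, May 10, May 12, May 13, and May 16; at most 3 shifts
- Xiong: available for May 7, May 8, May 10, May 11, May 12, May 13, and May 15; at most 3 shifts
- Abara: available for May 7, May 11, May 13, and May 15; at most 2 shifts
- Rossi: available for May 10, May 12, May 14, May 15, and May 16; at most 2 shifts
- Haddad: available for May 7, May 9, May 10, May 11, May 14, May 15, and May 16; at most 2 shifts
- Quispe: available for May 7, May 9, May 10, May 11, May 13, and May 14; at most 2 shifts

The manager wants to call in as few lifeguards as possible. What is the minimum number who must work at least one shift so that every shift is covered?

6

14 slots to fill and no one can take more than 3, so at least ⌈14/3⌉ = 5 lifeguards are needed.
Any 5 lifeguards together have capacity at most 3+3+2+2+2 = 12 < 14 slots, so 5 can never suffice.
Ivanova, Ueda, Xiong, Abara, Rossi, and Haddad alone can cover everything: May 7→Xiong+Abara, May 8→Ueda, May 9→Ueda+Haddad, May 10→Xiong+Haddad, May 11→Ivanova, May 12→Ueda, May 13→Ivanova, May 14→Rossi, May 15→Xiong+Abara, May 16→Rossi.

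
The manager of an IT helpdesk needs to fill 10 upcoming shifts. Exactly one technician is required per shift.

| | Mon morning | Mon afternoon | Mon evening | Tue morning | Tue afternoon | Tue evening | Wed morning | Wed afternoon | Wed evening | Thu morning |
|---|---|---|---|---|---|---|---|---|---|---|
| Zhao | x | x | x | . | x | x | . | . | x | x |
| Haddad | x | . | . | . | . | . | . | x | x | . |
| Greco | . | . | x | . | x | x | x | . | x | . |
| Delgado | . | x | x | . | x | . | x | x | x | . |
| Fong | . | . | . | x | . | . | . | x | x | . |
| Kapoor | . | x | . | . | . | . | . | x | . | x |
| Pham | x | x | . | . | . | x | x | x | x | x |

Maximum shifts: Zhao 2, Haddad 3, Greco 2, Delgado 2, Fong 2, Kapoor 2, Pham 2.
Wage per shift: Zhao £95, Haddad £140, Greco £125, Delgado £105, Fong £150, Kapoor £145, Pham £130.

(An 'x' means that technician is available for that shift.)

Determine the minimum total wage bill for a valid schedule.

£1200

Tue morning can only be covered by Fong, so that assignment is forced.
Picking the cheapest available technician for each shift independently would cost £1025, but that ignores the shift limits.
An optimal schedule: Mon morning→Zhao, Mon afternoon→Pham, Mon evening→Zhao, Tue morning→Fong, Tue afternoon→Delgado, Tue evening→Greco, Wed morning→Delgado, Wed afternoon→Haddad, Wed evening→Greco, Thu morning→Pham.
Total: 95 + 130 + 95 + 150 + 105 + 125 + 105 + 140 + 125 + 130 = £1200.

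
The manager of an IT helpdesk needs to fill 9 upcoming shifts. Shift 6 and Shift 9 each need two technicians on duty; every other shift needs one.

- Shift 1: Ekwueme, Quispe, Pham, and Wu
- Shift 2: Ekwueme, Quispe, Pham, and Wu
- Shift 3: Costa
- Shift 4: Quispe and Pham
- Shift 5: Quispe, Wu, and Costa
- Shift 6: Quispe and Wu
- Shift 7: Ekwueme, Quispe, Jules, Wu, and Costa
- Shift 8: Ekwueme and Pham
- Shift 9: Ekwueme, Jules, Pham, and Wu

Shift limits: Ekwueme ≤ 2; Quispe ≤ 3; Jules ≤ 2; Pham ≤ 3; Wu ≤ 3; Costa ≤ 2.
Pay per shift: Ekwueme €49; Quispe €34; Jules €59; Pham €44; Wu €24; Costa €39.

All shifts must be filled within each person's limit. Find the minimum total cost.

€384

Shift 3 can only be covered by Costa, so that assignment is forced.
Shift 6 can only be covered by Quispe and Wu, so that assignment is forced.
Picking the cheapest available technician for each shift independently would cost €339, but that ignores the shift limits.
An optimal schedule: Shift 1→Quispe, Shift 2→Pham, Shift 3→Costa, Shift 4→Quispe, Shift 5→Wu, Shift 6→Wu+Quispe, Shift 7→Costa, Shift 8→Pham, Shift 9→Wu+Pham.
Total: 34 + 44 + 39 + 34 + 24 + 24 + 34 + 39 + 44 + 24 + 44 = €384.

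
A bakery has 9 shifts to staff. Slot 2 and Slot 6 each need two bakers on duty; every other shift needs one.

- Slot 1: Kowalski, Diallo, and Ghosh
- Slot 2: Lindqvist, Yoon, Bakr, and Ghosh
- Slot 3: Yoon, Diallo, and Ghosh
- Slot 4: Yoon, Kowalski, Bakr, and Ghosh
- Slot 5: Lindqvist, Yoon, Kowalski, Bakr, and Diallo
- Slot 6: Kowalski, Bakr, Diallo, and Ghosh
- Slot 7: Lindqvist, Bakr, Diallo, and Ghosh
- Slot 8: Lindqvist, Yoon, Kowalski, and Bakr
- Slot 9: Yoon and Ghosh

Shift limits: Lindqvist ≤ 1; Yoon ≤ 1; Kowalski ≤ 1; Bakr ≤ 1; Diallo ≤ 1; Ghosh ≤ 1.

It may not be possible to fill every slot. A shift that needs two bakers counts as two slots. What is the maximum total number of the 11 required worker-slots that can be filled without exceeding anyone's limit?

Total capacity across all bakers is 1+1+1+1+1+1 = 6, and 11 slots are needed, so at most 6 can be filled.
An assignment achieving 6: Slot 1→Kowalski, Slot 2→Lindqvist+Bakr, Slot 3→Diallo, Slot 4→Ghosh, Slot 9→Yoon.
Loads: Lindqvist 1/1, Yoon 1/1, Kowalski 1/1, Bakr 1/1, Diallo 1/1, Ghosh 1/1.

6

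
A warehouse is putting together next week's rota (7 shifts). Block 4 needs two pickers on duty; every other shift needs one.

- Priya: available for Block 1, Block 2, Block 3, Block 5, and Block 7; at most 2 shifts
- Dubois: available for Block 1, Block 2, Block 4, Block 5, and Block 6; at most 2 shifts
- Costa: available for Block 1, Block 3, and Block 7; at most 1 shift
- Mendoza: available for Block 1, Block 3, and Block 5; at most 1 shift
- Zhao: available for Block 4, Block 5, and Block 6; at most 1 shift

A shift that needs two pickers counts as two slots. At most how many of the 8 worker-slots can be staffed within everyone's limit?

7

Total capacity across all pickers is 2+2+1+1+1 = 7, and 8 slots are needed, so at most 7 can be filled.
An assignment achieving 7: Block 1→Mendoza, Block 2→Priya, Block 3→Costa, Block 4→Dubois+Zhao, Block 6→Dubois, Block 7→Priya.
Loads: Priya 2/2, Dubois 2/2, Costa 1/1, Mendoza 1/1, Zhao 1/1.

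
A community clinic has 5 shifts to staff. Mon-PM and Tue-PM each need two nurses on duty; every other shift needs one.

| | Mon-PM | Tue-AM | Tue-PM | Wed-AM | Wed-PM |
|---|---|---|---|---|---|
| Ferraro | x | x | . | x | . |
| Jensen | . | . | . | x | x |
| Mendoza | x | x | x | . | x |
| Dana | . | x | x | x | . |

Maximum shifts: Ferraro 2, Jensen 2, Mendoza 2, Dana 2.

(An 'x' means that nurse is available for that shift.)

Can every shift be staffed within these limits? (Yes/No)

Mon-PM can only be covered by Ferraro and Mendoza, so that assignment is forced.
Tue-PM can only be covered by Mendoza and Dana, so that assignment is forced.
One valid schedule: Mon-PM→Ferraro+Mendoza, Tue-AM→Ferraro, Tue-PM→Mendoza+Dana, Wed-AM→Jensen, Wed-PM→Jensen.
Loads: Ferraro 2/2, Jensen 2/2, Mendoza 2/2, Dana 1/2 — all within limits.

Yes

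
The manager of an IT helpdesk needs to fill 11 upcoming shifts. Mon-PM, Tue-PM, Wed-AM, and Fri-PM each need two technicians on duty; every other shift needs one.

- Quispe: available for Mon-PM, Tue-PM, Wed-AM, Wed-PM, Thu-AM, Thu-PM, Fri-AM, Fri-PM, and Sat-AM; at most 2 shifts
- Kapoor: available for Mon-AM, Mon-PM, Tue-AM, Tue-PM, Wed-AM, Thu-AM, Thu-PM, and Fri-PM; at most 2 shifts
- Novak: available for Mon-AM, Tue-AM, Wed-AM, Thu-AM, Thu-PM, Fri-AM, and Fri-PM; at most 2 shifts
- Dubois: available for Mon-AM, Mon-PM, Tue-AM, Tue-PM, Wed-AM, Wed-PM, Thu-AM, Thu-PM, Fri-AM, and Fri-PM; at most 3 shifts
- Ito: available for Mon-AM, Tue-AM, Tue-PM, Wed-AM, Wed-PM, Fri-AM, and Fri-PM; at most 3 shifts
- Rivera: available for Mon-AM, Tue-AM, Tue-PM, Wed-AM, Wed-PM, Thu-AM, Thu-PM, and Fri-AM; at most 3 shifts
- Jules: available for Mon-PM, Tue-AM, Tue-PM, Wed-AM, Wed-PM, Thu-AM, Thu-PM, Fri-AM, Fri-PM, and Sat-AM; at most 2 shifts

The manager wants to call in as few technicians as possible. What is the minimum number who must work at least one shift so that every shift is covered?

15 slots to fill and no one can take more than 3, so at least ⌈15/3⌉ = 5 technicians are needed.
Any 5 technicians together have capacity at most 3+3+3+2+2 = 13 < 15 slots, so 5 can never suffice.
Quispe, Kapoor, Novak, Dubois, Ito, and Rivera alone can cover everything: Mon-AM→Kapoor, Mon-PM→Quispe+Kapoor, Tue-AM→Novak, Tue-PM→Ito+Rivera, Wed-AM→Ito+Rivera, Wed-PM→Dubois, Thu-AM→Novak, Thu-PM→Dubois, Fri-AM→Rivera, Fri-PM→Dubois+Ito, Sat-AM→Quispe.

6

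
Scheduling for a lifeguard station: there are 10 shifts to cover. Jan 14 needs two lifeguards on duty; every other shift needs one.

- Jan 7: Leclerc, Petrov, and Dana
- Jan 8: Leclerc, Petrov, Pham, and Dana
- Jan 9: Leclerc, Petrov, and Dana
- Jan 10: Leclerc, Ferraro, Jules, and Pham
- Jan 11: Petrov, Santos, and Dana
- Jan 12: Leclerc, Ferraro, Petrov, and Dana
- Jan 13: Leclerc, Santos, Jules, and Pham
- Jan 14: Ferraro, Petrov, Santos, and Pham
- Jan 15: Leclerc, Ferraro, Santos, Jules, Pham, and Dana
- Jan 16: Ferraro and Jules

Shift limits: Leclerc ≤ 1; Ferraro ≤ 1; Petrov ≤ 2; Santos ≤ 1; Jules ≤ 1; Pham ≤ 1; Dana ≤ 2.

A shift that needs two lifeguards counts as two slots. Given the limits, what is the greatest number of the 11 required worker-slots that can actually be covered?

9

Total capacity across all lifeguards is 1+1+2+1+1+1+2 = 9, and 11 slots are needed, so at most 9 can be filled.
An assignment achieving 9: Jan 7→Leclerc, Jan 8→Pham, Jan 9→Petrov, Jan 10→Jules, Jan 11→Petrov, Jan 12→Dana, Jan 13→Santos, Jan 15→Dana, Jan 16→Ferraro.
Loads: Leclerc 1/1, Ferraro 1/1, Petrov 2/2, Santos 1/1, Jules 1/1, Pham 1/1, Dana 2/2.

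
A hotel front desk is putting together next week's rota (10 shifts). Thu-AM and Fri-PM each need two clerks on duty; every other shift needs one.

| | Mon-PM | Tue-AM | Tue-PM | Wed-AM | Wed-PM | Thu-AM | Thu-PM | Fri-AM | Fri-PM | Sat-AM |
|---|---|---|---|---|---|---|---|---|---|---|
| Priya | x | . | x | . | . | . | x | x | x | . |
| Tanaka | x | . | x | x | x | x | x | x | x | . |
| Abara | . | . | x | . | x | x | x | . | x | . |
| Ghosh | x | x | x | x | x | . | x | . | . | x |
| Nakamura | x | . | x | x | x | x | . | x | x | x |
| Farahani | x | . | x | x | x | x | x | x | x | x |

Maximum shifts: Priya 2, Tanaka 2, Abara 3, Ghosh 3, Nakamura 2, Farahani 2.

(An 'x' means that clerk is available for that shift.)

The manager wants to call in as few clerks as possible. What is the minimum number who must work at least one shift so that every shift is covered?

5

12 slots to fill and no one can take more than 3, so at least ⌈12/3⌉ = 4 clerks are needed.
Any 4 clerks together have capacity at most 3+3+2+2 = 10 < 12 slots, so 4 can never suffice.
Priya, Tanaka, Abara, Ghosh, and Nakamura alone can cover everything: Mon-PM→Priya, Tue-AM→Ghosh, Tue-PM→Nakamura, Wed-AM→Tanaka, Wed-PM→Abara, Thu-AM→Tanaka+Abara, Thu-PM→Ghosh, Fri-AM→Priya, Fri-PM→Abara+Nakamura, Sat-AM→Ghosh.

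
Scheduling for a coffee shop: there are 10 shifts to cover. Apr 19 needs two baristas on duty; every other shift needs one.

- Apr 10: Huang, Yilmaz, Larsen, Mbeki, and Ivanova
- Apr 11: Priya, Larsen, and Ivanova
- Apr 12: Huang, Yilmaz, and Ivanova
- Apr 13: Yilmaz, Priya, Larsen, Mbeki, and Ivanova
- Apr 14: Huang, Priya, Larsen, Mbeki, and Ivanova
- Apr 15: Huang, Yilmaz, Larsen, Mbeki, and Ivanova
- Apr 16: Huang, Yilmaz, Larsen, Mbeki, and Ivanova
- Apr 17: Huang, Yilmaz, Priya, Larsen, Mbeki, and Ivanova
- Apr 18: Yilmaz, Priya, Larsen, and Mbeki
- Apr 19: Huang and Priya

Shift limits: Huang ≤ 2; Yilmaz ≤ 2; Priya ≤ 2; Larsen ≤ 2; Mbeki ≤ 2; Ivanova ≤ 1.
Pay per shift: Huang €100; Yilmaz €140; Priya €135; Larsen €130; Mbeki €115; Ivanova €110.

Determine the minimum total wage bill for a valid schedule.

€1350

Apr 19 can only be covered by Huang and Priya, so that assignment is forced.
Picking the cheapest available barista for each shift independently would cost €1170, but that ignores the shift limits.
An optimal schedule: Apr 10→Yilmaz, Apr 11→Priya, Apr 12→Huang, Apr 13→Larsen, Apr 14→Larsen, Apr 15→Mbeki, Apr 16→Mbeki, Apr 17→Ivanova, Apr 18→Yilmaz, Apr 19→Huang+Priya.
Total: 140 + 135 + 100 + 130 + 130 + 115 + 115 + 110 + 140 + 100 + 135 = €1350.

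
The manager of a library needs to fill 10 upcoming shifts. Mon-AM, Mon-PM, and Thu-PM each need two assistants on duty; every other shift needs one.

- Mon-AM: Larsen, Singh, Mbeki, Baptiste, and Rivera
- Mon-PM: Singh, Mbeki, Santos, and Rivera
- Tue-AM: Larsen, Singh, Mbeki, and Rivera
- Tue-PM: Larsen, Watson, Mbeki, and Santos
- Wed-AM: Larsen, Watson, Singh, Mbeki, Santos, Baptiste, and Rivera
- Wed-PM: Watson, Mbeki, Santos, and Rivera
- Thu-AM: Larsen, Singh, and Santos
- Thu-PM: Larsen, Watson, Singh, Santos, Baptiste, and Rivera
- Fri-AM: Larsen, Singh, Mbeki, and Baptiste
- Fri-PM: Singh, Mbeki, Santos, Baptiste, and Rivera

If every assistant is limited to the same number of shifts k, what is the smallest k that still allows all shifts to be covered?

With 7 assistants and 13 worker-slots to fill, someone must work at least ⌈13/7⌉ = 2 shifts, so k ≥ 2.
k = 2 works: Mon-AM→Baptiste+Rivera, Mon-PM→Mbeki+Santos, Tue-AM→Larsen, Tue-PM→Watson, Wed-AM→Mbeki, Wed-PM→Watson, Thu-AM→Larsen, Thu-PM→Santos+Baptiste, Fri-AM→Singh, Fri-PM→Singh.
Loads: Larsen 2, Watson 2, Singh 2, Mbeki 2, Santos 2, Baptiste 2, Rivera 1 — all ≤ 2.

2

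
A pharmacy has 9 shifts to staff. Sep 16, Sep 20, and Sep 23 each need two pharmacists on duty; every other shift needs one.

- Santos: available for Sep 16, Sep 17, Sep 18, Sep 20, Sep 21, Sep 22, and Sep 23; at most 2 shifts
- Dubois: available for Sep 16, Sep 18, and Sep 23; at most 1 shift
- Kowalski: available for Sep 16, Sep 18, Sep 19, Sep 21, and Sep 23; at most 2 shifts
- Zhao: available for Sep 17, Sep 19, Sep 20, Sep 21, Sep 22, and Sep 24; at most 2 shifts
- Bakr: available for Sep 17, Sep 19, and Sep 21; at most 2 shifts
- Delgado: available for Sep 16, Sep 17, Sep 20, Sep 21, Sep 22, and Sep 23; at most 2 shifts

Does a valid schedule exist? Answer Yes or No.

Total capacity is 2+1+2+2+2+2 = 11 but 12 worker-slots are needed — infeasible.

No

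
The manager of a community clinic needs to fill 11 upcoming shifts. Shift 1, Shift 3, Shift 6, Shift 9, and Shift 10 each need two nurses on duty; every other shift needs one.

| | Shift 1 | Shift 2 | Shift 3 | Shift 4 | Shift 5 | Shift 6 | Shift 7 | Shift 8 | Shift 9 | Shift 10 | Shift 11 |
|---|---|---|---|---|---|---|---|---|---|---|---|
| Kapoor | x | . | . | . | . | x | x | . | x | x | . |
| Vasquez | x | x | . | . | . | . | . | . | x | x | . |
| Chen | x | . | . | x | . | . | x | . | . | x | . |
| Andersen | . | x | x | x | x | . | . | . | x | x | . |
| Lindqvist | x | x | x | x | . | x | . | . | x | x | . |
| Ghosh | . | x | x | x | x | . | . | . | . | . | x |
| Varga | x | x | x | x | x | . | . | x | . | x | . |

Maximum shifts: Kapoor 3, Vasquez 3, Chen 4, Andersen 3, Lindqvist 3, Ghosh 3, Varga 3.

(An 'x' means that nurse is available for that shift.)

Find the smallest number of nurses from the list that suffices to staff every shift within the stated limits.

16 slots to fill and no one can take more than 4, so at least ⌈16/4⌉ = 4 nurses are needed.
Any 4 nurses together have capacity at most 4+3+3+3 = 13 < 16 slots, so 4 can never suffice.
Kapoor, Chen, Lindqvist, Ghosh, and Varga alone can cover everything: Shift 1→Kapoor+Chen, Shift 2→Lindqvist, Shift 3→Ghosh+Varga, Shift 4→Chen, Shift 5→Ghosh, Shift 6→Kapoor+Lindqvist, Shift 7→Chen, Shift 8→Varga, Shift 9→Kapoor+Lindqvist, Shift 10→Chen+Varga, Shift 11→Ghosh.

5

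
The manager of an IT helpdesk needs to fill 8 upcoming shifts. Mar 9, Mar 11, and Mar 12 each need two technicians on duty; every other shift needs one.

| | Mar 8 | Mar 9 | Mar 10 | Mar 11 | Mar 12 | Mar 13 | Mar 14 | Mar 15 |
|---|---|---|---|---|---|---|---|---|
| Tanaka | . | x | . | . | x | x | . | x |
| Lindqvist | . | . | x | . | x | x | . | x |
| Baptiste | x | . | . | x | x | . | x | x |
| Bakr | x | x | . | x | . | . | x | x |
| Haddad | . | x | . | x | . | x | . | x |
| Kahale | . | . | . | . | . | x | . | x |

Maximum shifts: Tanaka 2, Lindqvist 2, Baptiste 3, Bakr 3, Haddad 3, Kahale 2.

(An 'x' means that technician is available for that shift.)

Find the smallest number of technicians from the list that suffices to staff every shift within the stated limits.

11 slots to fill and no one can take more than 3, so at least ⌈11/3⌉ = 4 technicians are needed.
Lindqvist, Baptiste, Bakr, and Haddad alone can cover everything: Mar 8→Baptiste, Mar 9→Bakr+Haddad, Mar 10→Lindqvist, Mar 11→Bakr+Haddad, Mar 12→Lindqvist+Baptiste, Mar 13→Haddad, Mar 14→Baptiste, Mar 15→Bakr.

4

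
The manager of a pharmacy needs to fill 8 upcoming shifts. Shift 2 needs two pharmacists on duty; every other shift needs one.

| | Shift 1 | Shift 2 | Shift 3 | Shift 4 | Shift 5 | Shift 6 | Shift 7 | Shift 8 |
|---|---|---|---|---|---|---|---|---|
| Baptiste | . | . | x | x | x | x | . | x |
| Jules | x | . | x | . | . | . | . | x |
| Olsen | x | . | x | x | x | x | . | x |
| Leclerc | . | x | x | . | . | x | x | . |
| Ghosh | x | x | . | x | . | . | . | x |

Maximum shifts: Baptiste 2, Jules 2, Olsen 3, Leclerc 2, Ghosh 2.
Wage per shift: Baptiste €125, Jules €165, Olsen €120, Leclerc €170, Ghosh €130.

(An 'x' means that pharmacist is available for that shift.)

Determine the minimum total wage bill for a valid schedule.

Shift 2 can only be covered by Leclerc and Ghosh, so that assignment is forced.
Shift 7 can only be covered by Leclerc, so that assignment is forced.
Picking the cheapest available pharmacist for each shift independently would cost €1190, but that ignores the shift limits.
An optimal schedule: Shift 1→Olsen, Shift 2→Ghosh+Leclerc, Shift 3→Baptiste, Shift 4→Olsen, Shift 5→Olsen, Shift 6→Baptiste, Shift 7→Leclerc, Shift 8→Ghosh.
Total: 120 + 130 + 170 + 125 + 120 + 120 + 125 + 170 + 130 = €1210.

€1210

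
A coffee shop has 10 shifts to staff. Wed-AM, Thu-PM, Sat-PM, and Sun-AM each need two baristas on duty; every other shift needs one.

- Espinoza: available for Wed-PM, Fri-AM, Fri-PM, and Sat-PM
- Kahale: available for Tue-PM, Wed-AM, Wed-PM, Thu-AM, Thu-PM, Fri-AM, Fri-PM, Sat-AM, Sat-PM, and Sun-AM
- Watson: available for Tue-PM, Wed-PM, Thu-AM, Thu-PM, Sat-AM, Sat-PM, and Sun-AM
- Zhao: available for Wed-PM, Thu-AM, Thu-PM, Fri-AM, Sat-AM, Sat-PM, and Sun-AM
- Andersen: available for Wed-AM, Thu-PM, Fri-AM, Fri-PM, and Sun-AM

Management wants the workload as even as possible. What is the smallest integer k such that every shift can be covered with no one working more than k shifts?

3

With 5 baristas and 14 worker-slots to fill, someone must work at least ⌈14/5⌉ = 3 shifts, so k ≥ 3.
k = 3 works: Tue-PM→Kahale, Wed-AM→Kahale+Andersen, Wed-PM→Espinoza, Thu-AM→Kahale, Thu-PM→Watson+Zhao, Fri-AM→Espinoza, Fri-PM→Espinoza, Sat-AM→Watson, Sat-PM→Watson+Zhao, Sun-AM→Zhao+Andersen.
Loads: Espinoza 3, Kahale 3, Watson 3, Zhao 3, Andersen 2 — all ≤ 3.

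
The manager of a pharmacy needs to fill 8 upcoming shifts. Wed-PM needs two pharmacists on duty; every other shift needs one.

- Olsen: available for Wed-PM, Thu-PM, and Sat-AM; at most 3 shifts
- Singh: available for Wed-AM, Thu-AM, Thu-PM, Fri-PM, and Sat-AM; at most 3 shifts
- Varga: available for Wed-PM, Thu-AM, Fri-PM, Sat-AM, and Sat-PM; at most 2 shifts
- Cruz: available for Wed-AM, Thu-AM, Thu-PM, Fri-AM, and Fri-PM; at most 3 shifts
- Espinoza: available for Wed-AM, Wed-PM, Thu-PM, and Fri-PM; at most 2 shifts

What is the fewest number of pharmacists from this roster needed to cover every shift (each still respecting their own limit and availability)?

4

9 slots to fill and no one can take more than 3, so at least ⌈9/3⌉ = 3 pharmacists are needed.
No set of 3 pharmacists can cover every shift (each such set leaves at least one shift with no one available or exceeds a cap).
Olsen, Singh, Varga, and Cruz alone can cover everything: Wed-AM→Singh, Wed-PM→Olsen+Varga, Thu-AM→Singh, Thu-PM→Olsen, Fri-AM→Cruz, Fri-PM→Singh, Sat-AM→Olsen, Sat-PM→Varga.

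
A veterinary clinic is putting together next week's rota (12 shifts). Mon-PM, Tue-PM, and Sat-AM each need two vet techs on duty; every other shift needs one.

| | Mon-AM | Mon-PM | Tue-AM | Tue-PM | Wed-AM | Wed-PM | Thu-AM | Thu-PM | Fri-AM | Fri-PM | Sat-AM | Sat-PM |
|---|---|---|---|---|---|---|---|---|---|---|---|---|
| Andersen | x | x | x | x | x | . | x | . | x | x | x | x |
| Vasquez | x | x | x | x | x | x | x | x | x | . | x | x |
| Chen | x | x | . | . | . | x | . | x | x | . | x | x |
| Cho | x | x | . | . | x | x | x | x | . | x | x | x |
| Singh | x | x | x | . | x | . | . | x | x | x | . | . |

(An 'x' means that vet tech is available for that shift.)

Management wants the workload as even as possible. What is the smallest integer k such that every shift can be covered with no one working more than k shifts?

With 5 vet techs and 15 worker-slots to fill, someone must work at least ⌈15/5⌉ = 3 shifts, so k ≥ 3.
k = 3 works: Mon-AM→Singh, Mon-PM→Cho+Singh, Tue-AM→Andersen, Tue-PM→Andersen+Vasquez, Wed-AM→Vasquez, Wed-PM→Vasquez, Thu-AM→Andersen, Thu-PM→Chen, Fri-AM→Singh, Fri-PM→Cho, Sat-AM→Chen+Cho, Sat-PM→Chen.
Loads: Andersen 3, Vasquez 3, Chen 3, Cho 3, Singh 3 — all ≤ 3.

3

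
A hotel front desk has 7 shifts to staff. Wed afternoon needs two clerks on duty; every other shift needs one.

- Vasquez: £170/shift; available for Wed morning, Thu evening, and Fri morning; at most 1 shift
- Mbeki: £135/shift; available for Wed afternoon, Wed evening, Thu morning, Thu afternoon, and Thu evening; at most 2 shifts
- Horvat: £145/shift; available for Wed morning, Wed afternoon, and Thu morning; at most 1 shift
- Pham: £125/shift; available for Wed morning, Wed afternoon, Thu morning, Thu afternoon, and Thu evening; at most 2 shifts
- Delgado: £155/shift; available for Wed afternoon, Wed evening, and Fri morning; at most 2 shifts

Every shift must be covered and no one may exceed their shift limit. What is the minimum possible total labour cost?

Picking the cheapest available clerk for each shift independently would cost £1050, but that ignores the shift limits.
An optimal schedule: Wed morning→Vasquez, Wed afternoon→Pham+Delgado, Wed evening→Mbeki, Thu morning→Horvat, Thu afternoon→Mbeki, Thu evening→Pham, Fri morning→Delgado.
Total: 170 + 125 + 155 + 135 + 145 + 135 + 125 + 155 = £1145.

£1145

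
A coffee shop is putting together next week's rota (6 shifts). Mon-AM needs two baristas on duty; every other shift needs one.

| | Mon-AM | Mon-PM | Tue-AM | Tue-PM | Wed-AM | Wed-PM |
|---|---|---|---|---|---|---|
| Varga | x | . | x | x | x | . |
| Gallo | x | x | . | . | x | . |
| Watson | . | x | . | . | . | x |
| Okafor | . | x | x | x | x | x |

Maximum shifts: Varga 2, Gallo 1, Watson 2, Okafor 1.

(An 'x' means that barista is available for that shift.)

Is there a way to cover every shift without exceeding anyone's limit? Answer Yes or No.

Shifts {Mon-AM, Tue-AM, Tue-PM, Wed-AM} need 5 worker-slots in total, but the baristas available for any of those shifts (Varga, Gallo, and Okafor) can supply at most 4 among them. So no valid schedule exists.

No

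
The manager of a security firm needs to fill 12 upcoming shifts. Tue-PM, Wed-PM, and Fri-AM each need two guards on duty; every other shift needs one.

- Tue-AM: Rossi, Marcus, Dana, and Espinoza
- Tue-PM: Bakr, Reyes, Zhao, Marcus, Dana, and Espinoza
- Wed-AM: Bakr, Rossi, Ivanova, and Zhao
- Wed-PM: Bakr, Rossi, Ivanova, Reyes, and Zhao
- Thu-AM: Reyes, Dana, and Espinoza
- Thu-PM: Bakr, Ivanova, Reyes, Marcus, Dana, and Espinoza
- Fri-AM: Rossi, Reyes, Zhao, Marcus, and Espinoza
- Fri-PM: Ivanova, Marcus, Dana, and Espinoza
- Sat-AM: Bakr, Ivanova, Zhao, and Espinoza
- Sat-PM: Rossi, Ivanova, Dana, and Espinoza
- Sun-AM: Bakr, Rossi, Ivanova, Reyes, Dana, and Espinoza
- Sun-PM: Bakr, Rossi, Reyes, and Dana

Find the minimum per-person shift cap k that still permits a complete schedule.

With 8 guards and 15 worker-slots to fill, someone must work at least ⌈15/8⌉ = 2 shifts, so k ≥ 2.
k = 2 works: Tue-AM→Rossi, Tue-PM→Dana+Espinoza, Wed-AM→Bakr, Wed-PM→Ivanova+Zhao, Thu-AM→Reyes, Thu-PM→Marcus, Fri-AM→Zhao+Marcus, Fri-PM→Ivanova, Sat-AM→Bakr, Sat-PM→Rossi, Sun-AM→Dana, Sun-PM→Reyes.
Loads: Bakr 2, Rossi 2, Ivanova 2, Reyes 2, Zhao 2, Marcus 2, Dana 2, Espinoza 1 — all ≤ 2.

2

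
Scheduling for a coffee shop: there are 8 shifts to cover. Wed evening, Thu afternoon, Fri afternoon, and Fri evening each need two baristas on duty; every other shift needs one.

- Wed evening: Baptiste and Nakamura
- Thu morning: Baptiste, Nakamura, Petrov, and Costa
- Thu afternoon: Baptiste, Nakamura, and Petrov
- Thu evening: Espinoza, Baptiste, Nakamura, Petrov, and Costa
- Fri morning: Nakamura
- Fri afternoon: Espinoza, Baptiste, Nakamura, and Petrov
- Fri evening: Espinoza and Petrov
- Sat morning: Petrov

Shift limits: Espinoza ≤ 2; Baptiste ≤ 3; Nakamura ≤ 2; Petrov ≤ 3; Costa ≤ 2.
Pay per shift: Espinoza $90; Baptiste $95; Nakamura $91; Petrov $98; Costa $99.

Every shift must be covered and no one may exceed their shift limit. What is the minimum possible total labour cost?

$1139

Wed evening can only be covered by Baptiste and Nakamura, so that assignment is forced.
Fri morning can only be covered by Nakamura, so that assignment is forced.
Fri evening can only be covered by Espinoza and Petrov, so that assignment is forced.
Picking the cheapest available barista for each shift independently would cost $1111, but that ignores the shift limits.
An optimal schedule: Wed evening→Baptiste+Nakamura, Thu morning→Costa, Thu afternoon→Baptiste+Petrov, Thu evening→Costa, Fri morning→Nakamura, Fri afternoon→Espinoza+Baptiste, Fri evening→Espinoza+Petrov, Sat morning→Petrov.
Total: 95 + 91 + 99 + 95 + 98 + 99 + 91 + 90 + 95 + 90 + 98 + 98 = $1139.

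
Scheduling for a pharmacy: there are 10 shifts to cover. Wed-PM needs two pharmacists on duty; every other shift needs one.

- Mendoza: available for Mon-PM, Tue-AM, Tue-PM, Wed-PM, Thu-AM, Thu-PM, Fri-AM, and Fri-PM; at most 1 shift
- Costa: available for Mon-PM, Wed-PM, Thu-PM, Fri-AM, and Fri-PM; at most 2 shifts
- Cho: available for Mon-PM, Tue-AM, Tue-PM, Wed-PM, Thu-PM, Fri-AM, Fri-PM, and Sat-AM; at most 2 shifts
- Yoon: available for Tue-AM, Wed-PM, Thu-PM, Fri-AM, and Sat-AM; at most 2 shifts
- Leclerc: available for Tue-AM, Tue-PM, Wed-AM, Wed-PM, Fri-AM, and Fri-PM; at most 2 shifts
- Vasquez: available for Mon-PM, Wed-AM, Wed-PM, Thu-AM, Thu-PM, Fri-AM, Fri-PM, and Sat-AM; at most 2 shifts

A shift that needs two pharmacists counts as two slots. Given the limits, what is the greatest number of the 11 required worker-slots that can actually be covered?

11

Total capacity across all pharmacists is 1+2+2+2+2+2 = 11, and 11 slots are needed, so at most 11 can be filled.
An assignment achieving 11: Mon-PM→Costa, Tue-AM→Yoon, Tue-PM→Cho, Wed-AM→Leclerc, Wed-PM→Yoon+Vasquez, Thu-AM→Mendoza, Thu-PM→Costa, Fri-AM→Vasquez, Fri-PM→Leclerc, Sat-AM→Cho.
Loads: Mendoza 1/1, Costa 2/2, Cho 2/2, Yoon 2/2, Leclerc 2/2, Vasquez 2/2.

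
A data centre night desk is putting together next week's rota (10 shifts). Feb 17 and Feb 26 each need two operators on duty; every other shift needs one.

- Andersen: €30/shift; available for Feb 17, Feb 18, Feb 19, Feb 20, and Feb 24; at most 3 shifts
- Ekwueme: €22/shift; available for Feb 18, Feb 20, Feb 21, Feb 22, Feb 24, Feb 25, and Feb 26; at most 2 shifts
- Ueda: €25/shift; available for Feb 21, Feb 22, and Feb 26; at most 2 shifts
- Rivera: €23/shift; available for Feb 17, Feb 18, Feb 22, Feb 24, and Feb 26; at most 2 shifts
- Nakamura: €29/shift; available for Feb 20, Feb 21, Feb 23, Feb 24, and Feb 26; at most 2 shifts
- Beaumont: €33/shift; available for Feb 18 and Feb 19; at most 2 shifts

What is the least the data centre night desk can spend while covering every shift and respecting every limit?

Feb 17 can only be covered by Andersen and Rivera, so that assignment is forced.
Feb 23 can only be covered by Nakamura, so that assignment is forced.
Feb 25 can only be covered by Ekwueme, so that assignment is forced.
Picking the cheapest available operator for each shift independently would cost €289, but that ignores the shift limits.
An optimal schedule: Feb 17→Andersen+Rivera, Feb 18→Beaumont, Feb 19→Andersen, Feb 20→Andersen, Feb 21→Ekwueme, Feb 22→Ueda, Feb 23→Nakamura, Feb 24→Rivera, Feb 25→Ekwueme, Feb 26→Ueda+Nakamura.
Total: 30 + 23 + 33 + 30 + 30 + 22 + 25 + 29 + 23 + 22 + 25 + 29 = €321.

€321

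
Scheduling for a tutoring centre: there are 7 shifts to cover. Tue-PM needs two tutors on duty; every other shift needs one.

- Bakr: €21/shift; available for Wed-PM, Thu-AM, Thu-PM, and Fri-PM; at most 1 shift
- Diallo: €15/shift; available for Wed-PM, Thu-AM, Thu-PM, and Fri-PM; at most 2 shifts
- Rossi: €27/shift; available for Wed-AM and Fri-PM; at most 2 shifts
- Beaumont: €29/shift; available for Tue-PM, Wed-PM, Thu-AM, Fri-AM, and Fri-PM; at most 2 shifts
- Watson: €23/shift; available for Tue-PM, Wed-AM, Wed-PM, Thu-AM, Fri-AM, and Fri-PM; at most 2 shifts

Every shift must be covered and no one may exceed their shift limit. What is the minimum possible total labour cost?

€180

Tue-PM can only be covered by Beaumont and Watson, so that assignment is forced.
Picking the cheapest available tutor for each shift independently would cost €158, but that ignores the shift limits.
An optimal schedule: Tue-PM→Watson+Beaumont, Wed-AM→Rossi, Wed-PM→Diallo, Thu-AM→Bakr, Thu-PM→Diallo, Fri-AM→Watson, Fri-PM→Rossi.
Total: 23 + 29 + 27 + 15 + 21 + 15 + 23 + 27 = €180.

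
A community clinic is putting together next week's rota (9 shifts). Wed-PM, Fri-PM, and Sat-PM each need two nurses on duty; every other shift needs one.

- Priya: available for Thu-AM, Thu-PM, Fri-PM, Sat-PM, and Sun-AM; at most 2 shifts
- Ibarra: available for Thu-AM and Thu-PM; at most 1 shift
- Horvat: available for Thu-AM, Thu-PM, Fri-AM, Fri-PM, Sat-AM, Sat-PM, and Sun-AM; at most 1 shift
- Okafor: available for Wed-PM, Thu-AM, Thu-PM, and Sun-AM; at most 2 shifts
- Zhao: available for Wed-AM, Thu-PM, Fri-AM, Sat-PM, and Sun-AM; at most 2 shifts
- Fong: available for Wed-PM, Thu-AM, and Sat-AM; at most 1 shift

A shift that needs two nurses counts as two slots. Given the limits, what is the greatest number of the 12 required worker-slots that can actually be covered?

9

Total capacity across all nurses is 2+1+1+2+2+1 = 9, and 12 slots are needed, so at most 9 can be filled.
An assignment achieving 9: Wed-AM→Zhao, Wed-PM→Okafor+Fong, Thu-AM→Ibarra, Fri-AM→Horvat, Fri-PM→Priya, Sat-PM→Priya+Zhao, Sun-AM→Okafor.
Loads: Priya 2/2, Ibarra 1/1, Horvat 1/1, Okafor 2/2, Zhao 2/2, Fong 1/1.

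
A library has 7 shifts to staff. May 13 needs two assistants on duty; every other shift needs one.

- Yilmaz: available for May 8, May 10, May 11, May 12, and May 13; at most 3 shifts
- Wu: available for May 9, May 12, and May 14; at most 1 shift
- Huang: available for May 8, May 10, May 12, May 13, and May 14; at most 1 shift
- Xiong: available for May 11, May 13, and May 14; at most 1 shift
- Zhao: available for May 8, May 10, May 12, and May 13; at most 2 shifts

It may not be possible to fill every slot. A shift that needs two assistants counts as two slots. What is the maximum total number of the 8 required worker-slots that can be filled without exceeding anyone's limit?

Total capacity across all assistants is 3+1+1+1+2 = 8, and 8 slots are needed, so at most 8 can be filled.
An assignment achieving 8: May 8→Yilmaz, May 9→Wu, May 10→Yilmaz, May 11→Yilmaz, May 12→Zhao, May 13→Xiong+Zhao, May 14→Huang.
Loads: Yilmaz 3/3, Wu 1/1, Huang 1/1, Xiong 1/1, Zhao 2/2.

8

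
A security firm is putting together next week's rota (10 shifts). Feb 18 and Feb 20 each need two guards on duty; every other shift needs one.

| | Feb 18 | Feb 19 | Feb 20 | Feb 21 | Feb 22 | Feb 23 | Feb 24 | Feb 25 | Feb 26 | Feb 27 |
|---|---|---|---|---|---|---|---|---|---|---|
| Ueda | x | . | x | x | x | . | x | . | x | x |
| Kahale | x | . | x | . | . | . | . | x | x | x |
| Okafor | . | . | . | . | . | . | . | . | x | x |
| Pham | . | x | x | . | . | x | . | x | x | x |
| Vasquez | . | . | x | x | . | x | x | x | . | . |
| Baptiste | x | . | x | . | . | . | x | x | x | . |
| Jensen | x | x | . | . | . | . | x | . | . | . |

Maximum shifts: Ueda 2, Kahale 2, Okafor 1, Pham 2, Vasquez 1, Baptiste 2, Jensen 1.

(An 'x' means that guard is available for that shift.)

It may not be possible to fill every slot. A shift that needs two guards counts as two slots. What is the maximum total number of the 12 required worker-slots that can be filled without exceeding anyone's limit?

Total capacity across all guards is 2+2+1+2+1+2+1 = 11, and 12 slots are needed, so at most 11 can be filled.
An assignment achieving 11: Feb 18→Kahale+Baptiste, Feb 19→Pham, Feb 20→Vasquez+Baptiste, Feb 21→Ueda, Feb 22→Ueda, Feb 23→Pham, Feb 24→Jensen, Feb 25→Kahale, Feb 27→Okafor.
Loads: Ueda 2/2, Kahale 2/2, Okafor 1/1, Pham 2/2, Vasquez 1/1, Baptiste 2/2, Jensen 1/1.

11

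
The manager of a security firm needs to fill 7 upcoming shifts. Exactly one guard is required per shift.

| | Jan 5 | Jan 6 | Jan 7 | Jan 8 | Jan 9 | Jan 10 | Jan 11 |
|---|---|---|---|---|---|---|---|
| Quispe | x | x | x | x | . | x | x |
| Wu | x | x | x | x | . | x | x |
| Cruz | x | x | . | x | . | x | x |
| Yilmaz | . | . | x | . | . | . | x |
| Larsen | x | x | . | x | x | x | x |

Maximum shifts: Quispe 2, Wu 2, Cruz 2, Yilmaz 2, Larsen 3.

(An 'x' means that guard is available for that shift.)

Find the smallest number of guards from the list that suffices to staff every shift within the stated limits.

3

7 slots to fill and no one can take more than 3, so at least ⌈7/3⌉ = 3 guards are needed.
Quispe, Wu, and Larsen alone can cover everything: Jan 5→Quispe, Jan 6→Wu, Jan 7→Quispe, Jan 8→Wu, Jan 9→Larsen, Jan 10→Larsen, Jan 11→Larsen.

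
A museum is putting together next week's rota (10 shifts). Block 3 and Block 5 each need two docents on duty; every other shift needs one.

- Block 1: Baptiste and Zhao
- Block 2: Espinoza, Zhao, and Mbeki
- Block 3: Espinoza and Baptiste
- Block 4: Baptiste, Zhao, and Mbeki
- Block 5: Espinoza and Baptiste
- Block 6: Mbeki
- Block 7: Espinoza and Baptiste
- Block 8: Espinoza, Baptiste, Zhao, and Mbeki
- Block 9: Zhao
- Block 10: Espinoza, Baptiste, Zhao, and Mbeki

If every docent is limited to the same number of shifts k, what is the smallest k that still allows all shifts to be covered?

With 4 docents and 12 worker-slots to fill, someone must work at least ⌈12/4⌉ = 3 shifts, so k ≥ 3.
k = 3 works: Block 1→Baptiste, Block 2→Zhao, Block 3→Espinoza+Baptiste, Block 4→Zhao, Block 5→Espinoza+Baptiste, Block 6→Mbeki, Block 7→Espinoza, Block 8→Mbeki, Block 9→Zhao, Block 10→Mbeki.
Loads: Espinoza 3, Baptiste 3, Zhao 3, Mbeki 3 — all ≤ 3.

3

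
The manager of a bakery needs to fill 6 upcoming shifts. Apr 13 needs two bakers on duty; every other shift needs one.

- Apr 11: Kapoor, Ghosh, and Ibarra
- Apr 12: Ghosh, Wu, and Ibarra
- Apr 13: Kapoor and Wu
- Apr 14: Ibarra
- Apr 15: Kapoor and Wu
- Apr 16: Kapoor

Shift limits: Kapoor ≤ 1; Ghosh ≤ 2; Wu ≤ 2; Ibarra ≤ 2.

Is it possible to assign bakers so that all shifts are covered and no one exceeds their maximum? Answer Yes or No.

Total capacity is 7 and 7 slots are needed, so capacity alone doesn't rule it out.
Shifts {Apr 13, Apr 16} need 3 worker-slots in total, but the bakers available for any of those shifts (Kapoor and Wu) can supply at most 2 among them. So no valid schedule exists.

No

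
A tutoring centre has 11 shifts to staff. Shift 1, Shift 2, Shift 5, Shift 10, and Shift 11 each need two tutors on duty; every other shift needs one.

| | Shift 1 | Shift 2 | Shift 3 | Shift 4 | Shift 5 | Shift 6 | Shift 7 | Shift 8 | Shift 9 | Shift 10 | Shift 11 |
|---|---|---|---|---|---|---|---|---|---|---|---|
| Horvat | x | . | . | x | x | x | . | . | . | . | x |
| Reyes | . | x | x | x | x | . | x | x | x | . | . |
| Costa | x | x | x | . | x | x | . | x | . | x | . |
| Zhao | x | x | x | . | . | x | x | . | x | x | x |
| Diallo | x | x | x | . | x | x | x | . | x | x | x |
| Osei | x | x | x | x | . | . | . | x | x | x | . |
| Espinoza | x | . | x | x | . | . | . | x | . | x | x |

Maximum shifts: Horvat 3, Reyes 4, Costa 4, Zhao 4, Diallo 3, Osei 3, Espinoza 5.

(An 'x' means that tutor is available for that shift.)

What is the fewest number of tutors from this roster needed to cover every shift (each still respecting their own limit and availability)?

4

16 slots to fill and no one can take more than 5, so at least ⌈16/5⌉ = 4 tutors are needed.
Horvat, Reyes, Costa, and Espinoza alone can cover everything: Shift 1→Horvat+Costa, Shift 2→Reyes+Costa, Shift 3→Espinoza, Shift 4→Espinoza, Shift 5→Reyes+Costa, Shift 6→Horvat, Shift 7→Reyes, Shift 8→Espinoza, Shift 9→Reyes, Shift 10→Costa+Espinoza, Shift 11→Horvat+Espinoza.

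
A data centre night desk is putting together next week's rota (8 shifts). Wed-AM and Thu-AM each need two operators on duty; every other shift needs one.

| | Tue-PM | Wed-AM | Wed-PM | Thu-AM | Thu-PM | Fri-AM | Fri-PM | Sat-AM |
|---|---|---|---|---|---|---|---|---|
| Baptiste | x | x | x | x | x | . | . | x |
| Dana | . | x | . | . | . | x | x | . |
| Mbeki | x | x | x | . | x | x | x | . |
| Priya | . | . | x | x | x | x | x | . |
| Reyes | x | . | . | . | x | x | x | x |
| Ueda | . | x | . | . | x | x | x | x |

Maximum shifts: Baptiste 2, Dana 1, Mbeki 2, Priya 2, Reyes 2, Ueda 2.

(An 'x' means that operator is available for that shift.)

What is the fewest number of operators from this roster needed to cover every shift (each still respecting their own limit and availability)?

10 slots to fill and no one can take more than 2, so at least ⌈10/2⌉ = 5 operators are needed.
Baptiste, Mbeki, Priya, Reyes, and Ueda alone can cover everything: Tue-PM→Baptiste, Wed-AM→Mbeki+Ueda, Wed-PM→Mbeki, Thu-AM→Baptiste+Priya, Thu-PM→Ueda, Fri-AM→Priya, Fri-PM→Reyes, Sat-AM→Reyes.

5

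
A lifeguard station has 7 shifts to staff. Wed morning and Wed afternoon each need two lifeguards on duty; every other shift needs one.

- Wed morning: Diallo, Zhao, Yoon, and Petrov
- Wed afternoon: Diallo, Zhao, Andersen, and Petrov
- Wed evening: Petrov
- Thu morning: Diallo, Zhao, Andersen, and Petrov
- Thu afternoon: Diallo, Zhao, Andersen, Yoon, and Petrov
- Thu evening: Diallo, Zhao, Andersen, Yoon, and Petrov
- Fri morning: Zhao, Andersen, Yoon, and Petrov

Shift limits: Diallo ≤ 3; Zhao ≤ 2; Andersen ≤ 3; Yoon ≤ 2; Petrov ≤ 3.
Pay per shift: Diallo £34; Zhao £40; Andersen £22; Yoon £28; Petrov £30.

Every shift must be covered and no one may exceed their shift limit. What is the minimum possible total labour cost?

£246

Wed evening can only be covered by Petrov, so that assignment is forced.
Picking the cheapest available lifeguard for each shift independently would cost £228, but that ignores the shift limits.
An optimal schedule: Wed morning→Yoon+Petrov, Wed afternoon→Petrov+Diallo, Wed evening→Petrov, Thu morning→Andersen, Thu afternoon→Andersen, Thu evening→Yoon, Fri morning→Andersen.
Total: 28 + 30 + 30 + 34 + 30 + 22 + 22 + 28 + 22 = £246.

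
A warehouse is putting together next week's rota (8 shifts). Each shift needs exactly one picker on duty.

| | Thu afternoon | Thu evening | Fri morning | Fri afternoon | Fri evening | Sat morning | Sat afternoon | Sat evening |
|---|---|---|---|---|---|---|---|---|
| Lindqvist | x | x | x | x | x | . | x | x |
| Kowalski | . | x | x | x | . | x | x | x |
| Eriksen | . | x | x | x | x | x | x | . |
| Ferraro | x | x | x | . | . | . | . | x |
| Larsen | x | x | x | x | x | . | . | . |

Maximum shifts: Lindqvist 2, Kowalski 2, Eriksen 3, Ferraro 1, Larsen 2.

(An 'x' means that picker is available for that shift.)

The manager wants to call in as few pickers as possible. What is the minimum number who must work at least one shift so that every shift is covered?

8 slots to fill and no one can take more than 3, so at least ⌈8/3⌉ = 3 pickers are needed.
Any 3 pickers together have capacity at most 3+2+2 = 7 < 8 slots, so 3 can never suffice.
Lindqvist, Kowalski, Eriksen, and Ferraro alone can cover everything: Thu afternoon→Lindqvist, Thu evening→Eriksen, Fri morning→Eriksen, Fri afternoon→Kowalski, Fri evening→Lindqvist, Sat morning→Kowalski, Sat afternoon→Eriksen, Sat evening→Ferraro.

4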